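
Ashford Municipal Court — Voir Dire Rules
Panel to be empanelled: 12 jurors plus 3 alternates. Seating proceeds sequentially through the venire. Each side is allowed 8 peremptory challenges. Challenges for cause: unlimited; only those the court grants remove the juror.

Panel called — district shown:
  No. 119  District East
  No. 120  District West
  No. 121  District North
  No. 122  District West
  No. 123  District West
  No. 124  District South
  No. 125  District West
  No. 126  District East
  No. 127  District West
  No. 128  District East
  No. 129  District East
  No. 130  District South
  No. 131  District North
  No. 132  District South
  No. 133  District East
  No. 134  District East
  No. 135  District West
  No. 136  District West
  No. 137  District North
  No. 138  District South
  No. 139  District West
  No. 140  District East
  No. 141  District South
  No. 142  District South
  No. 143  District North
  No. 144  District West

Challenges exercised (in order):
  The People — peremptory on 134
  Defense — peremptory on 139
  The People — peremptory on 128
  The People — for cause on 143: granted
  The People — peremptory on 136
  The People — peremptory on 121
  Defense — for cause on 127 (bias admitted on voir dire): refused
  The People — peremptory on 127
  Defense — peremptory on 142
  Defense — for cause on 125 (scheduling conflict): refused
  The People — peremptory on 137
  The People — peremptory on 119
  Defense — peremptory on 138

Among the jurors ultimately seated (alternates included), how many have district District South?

Removed: #119, #121, #127, #128, #134, #136, #137, #138, #139, #142, #143.
Seated (15 incl. alternates): #120, #122, #123, #124, #125, #126, #129, #130, #131, #132, #133, #135, #140, #141, #144.
Of those, in District South: #124, #130, #132, #141 → 4.

4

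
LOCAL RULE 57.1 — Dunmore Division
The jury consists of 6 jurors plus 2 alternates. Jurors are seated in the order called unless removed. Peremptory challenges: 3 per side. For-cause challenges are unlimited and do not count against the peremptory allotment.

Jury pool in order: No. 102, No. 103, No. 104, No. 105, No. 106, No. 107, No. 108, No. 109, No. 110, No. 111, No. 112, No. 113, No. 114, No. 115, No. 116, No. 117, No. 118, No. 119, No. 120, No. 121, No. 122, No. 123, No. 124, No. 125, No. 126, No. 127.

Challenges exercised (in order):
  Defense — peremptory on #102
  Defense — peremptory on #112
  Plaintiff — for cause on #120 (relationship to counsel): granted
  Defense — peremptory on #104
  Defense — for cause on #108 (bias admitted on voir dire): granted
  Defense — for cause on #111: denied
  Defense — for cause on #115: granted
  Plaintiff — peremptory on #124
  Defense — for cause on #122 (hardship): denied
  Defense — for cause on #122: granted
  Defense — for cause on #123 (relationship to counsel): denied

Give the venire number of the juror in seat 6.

Removed: #102, #104, #108, #112, #115, #120, #122, #124. (#111, #123 stay — for-cause denied.)
Seating in order: seats 1–6 → #103, #105, #106, #107, #109, #110; alternates → #111, #113.
So seat 6 is #110.

110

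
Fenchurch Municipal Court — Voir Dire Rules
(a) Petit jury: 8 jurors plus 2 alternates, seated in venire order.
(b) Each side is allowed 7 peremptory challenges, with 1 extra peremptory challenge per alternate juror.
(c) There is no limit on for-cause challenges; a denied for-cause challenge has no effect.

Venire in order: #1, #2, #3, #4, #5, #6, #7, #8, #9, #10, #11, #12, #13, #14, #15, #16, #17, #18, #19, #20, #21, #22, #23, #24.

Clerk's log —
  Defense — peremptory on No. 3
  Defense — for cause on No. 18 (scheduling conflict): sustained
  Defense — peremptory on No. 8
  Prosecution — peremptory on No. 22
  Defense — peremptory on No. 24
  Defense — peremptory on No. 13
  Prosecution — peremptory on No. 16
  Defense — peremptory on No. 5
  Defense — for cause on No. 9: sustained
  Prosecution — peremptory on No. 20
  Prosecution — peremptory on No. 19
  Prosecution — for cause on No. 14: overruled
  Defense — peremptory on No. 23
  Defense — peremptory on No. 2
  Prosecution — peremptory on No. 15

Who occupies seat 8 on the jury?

Removed: #2, #3, #5, #8, #9, #13, #15, #16, #18, #19, #20, #22, #23, #24. (#14 stays — for-cause denied.)
Seating in order: seats 1–8 → #1, #4, #6, #7, #10, #11, #12, #14; alternates → #17, #21.
So seat 8 is #14.

14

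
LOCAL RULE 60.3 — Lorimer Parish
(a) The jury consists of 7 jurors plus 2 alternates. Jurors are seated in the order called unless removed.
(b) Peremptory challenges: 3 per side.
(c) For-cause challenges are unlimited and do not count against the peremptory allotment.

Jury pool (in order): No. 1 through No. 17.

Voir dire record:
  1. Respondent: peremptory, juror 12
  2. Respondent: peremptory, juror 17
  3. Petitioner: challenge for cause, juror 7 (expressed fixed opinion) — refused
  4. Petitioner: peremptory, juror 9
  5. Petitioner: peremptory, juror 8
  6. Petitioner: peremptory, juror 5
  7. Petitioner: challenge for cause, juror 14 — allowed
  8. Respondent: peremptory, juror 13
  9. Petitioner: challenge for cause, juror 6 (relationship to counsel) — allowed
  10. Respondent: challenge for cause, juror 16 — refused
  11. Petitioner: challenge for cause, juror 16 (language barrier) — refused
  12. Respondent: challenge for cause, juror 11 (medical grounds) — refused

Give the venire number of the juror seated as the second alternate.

16

Removed: #5, #6, #8, #9, #12, #13, #14, #17. (#7, #11, #16 stay — for-cause denied.)
Filling seats in venire order through position 9: #1, #2, #3, #4, #7, #10, #11, #15, #16.
So alternate 2 is #16.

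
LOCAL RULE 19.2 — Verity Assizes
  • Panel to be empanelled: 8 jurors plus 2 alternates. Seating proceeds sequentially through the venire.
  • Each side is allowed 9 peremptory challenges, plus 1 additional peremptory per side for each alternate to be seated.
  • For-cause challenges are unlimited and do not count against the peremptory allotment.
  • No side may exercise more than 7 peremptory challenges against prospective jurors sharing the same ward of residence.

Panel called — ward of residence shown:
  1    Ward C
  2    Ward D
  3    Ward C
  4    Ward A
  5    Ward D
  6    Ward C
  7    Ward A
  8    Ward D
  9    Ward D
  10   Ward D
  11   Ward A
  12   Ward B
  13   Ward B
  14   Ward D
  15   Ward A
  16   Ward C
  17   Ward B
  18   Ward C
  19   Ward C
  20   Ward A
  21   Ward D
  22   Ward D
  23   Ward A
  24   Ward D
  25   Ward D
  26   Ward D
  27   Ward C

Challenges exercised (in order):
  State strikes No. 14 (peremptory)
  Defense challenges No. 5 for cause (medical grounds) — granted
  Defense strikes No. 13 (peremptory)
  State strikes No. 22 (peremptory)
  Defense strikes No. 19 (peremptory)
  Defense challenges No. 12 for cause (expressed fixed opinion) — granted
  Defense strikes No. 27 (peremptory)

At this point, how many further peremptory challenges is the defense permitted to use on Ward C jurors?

5

Defense peremptories so far: #13, #19, #27 — 3 of 11 used, 8 left overall.
Against Ward C: #19, #27 — 2 used; per-ward cap 7 leaves 5.
Binding limit: min(8, 5) = 5.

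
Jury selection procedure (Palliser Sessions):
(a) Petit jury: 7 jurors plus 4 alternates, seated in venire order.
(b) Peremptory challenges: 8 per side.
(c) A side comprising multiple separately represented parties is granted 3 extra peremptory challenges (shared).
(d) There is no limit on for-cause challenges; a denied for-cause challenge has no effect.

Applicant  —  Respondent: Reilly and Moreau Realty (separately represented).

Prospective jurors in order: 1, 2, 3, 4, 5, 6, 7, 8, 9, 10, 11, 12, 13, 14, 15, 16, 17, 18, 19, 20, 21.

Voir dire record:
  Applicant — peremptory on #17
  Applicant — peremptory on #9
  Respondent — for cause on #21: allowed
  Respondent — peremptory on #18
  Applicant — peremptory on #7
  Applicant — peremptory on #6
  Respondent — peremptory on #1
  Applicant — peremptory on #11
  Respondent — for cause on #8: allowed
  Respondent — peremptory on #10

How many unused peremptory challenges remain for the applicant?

Applicant allotment: 8.
Applicant peremptories used: #17, #9, #7, #6, #11 — 5.
Remaining: 8 − 5 = 3.

3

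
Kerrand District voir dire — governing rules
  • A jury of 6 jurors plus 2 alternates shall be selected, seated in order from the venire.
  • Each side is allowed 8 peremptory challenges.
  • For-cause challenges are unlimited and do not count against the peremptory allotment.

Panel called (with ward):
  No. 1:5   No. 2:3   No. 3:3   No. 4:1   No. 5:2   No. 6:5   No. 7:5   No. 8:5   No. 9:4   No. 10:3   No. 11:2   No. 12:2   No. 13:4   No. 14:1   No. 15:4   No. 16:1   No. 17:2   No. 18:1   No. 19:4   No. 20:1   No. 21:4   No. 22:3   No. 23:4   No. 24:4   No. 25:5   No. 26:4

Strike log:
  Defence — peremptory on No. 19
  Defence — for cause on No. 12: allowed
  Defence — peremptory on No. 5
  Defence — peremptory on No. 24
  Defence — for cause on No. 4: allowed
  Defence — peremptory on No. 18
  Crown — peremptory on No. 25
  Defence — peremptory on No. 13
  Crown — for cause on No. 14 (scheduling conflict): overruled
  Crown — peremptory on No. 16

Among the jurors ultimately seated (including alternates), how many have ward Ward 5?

4

Removed: #4, #5, #12, #13, #16, #18, #19, #24, #25.
Seated (8 incl. alternates): #1, #2, #3, #6, #7, #8, #9, #10.
Of those, in Ward 5: #1, #6, #7, #8 → 4.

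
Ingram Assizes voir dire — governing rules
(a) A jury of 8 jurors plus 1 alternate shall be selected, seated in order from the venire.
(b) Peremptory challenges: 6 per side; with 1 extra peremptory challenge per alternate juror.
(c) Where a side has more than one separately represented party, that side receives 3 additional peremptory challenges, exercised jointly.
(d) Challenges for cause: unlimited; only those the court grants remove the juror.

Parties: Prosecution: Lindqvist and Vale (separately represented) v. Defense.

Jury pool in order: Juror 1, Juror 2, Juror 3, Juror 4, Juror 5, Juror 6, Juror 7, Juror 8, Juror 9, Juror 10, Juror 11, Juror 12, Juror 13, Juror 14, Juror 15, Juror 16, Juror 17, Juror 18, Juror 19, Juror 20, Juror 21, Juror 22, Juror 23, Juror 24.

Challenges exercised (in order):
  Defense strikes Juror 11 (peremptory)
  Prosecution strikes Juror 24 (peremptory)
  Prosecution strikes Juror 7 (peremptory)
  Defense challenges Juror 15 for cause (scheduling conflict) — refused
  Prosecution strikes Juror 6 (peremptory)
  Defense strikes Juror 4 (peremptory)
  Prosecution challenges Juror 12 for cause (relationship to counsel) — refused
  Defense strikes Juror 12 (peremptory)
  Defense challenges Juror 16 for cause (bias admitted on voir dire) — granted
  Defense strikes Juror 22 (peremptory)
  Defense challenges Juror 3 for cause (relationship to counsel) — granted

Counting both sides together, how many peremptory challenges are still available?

10

Prosecution allotment: 6 base + 1 × 1 alternate + 3 multi-party = 10. Defense allotment: 6 base + 1 × 1 alternate = 7.
Prosecution peremptories used: #24, #7, #6 — 3 (the for-cause on #12 doesn't count).
Defense peremptories used: #11, #4, #12, #22 — 4 (for-cause on #15, #16, #3 don't count).
Remaining: (10 − 3) + (7 − 4) = 10.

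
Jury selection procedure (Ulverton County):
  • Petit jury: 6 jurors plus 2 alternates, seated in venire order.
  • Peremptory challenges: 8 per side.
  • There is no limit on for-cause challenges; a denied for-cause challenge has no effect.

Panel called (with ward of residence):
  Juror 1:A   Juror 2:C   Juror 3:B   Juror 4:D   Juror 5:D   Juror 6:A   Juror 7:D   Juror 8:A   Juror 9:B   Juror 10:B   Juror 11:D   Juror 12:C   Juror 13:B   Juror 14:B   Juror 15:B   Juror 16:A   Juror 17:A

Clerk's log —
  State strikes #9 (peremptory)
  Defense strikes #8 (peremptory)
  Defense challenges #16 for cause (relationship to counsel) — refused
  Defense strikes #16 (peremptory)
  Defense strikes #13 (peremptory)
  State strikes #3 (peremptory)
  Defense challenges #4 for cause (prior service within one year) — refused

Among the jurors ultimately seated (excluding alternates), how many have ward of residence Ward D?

Removed: #3, #8, #9, #13, #16.
Seated jurors 1–6: #1, #2, #4, #5, #6, #7 (alternates #10, #11 not counted).
Of those, in Ward D: #4, #5, #7 → 3.

3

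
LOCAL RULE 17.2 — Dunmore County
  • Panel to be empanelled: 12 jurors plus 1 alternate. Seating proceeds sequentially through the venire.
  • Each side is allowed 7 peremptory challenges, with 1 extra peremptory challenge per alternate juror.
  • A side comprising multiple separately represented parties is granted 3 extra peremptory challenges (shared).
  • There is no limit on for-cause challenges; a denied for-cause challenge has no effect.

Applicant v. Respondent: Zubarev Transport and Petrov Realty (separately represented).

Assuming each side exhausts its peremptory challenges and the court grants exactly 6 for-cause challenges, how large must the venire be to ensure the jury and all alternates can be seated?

38

Seats to fill: 12 + 1 alternates = 13.
Peremptories — Applicant: 7 + 1×1 = 8; Respondent: 7 + 1×1 + 3 = 11; total 19.
For-cause removals: 6.
Minimum venire: 13 + 19 + 6 = 38.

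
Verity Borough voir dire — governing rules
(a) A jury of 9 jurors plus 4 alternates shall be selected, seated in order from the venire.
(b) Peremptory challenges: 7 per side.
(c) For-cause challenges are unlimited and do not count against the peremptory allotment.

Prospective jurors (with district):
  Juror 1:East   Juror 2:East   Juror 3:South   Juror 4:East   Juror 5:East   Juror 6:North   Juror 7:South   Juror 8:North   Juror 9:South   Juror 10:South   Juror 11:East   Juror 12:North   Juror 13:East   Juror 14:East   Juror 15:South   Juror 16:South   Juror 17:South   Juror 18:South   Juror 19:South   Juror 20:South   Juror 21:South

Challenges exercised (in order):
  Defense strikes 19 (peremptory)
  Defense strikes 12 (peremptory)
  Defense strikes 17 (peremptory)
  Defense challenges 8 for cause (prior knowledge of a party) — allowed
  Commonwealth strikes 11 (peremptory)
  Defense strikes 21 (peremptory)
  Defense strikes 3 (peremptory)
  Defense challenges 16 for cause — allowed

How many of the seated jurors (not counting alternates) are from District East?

Removed: #3, #8, #11, #12, #16, #17, #19, #21.
Seated jurors 1–9: #1, #2, #4, #5, #6, #7, #9, #10, #13 (alternates #14, #15, #18, #20 not counted).
Of those, in District East: #1, #2, #4, #5, #13 → 5.

5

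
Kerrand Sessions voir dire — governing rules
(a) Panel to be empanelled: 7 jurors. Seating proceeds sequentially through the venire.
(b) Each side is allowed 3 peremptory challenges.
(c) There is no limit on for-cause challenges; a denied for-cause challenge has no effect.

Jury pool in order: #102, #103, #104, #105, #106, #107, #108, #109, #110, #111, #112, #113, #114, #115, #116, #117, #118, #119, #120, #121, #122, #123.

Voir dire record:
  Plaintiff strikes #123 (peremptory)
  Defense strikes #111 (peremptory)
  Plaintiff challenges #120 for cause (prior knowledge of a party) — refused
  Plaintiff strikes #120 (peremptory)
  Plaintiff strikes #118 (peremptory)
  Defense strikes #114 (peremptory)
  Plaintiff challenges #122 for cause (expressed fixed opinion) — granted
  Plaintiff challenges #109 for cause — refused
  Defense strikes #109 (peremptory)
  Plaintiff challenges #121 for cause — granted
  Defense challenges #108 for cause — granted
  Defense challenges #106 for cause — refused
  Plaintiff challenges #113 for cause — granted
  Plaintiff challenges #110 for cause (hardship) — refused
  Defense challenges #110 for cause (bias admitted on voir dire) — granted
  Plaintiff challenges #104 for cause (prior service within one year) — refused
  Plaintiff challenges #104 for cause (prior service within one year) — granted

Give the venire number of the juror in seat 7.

115

Removed: #104, #108, #109, #110, #111, #113, #114, #118, #120, #121, #122, #123. (#106 stays — for-cause denied.)
Seating in order: seats 1–7 → #102, #103, #105, #106, #107, #112, #115.
So seat 7 is #115.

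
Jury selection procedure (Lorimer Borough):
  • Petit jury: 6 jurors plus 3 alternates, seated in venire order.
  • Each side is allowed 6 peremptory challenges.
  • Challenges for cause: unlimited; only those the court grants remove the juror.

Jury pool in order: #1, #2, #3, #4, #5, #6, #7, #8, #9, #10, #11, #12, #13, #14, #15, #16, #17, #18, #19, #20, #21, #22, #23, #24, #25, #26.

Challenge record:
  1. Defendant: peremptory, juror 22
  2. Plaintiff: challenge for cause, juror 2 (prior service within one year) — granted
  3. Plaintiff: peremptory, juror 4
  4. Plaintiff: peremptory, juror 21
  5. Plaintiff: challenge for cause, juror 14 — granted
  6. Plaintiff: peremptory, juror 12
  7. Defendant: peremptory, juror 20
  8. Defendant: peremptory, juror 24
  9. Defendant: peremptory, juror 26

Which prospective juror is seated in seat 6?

8

Removed: #2, #4, #12, #14, #20, #21, #22, #24, #26.
Seating in order: seats 1–6 → #1, #3, #5, #6, #7, #8; alternates → #9, #10, #11.
So seat 6 is #8.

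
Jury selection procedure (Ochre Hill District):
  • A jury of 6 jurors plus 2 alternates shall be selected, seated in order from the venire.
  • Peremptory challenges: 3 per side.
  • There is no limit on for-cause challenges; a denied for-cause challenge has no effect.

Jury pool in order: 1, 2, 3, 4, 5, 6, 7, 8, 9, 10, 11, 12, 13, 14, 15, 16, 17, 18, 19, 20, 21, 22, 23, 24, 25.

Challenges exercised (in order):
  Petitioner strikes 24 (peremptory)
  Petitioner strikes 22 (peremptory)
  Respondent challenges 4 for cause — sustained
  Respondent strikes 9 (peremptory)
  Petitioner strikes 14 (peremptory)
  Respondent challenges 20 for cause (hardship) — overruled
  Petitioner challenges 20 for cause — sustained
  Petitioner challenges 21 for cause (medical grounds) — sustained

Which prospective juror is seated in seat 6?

7

Removed: #4, #9, #14, #20, #21, #22, #24.
Seating in order: seats 1–6 → #1, #2, #3, #5, #6, #7; alternates → #8, #10.
So seat 6 is #7.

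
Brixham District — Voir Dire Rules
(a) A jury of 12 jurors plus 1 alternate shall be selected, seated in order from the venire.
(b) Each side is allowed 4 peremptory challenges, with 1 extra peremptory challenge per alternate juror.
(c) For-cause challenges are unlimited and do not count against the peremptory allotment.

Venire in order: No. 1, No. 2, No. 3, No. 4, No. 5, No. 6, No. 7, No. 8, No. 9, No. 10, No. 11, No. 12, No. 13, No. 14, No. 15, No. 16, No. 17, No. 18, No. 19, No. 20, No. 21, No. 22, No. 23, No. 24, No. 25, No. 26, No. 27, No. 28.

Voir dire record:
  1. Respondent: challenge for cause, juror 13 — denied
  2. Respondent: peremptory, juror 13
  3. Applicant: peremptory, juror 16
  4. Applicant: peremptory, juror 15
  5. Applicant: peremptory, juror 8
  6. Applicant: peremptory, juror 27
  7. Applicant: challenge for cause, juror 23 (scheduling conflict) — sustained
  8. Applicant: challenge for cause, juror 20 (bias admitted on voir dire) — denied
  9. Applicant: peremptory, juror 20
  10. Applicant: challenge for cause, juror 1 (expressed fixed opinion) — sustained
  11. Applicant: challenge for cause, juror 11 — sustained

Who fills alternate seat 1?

19

Removed: #1, #8, #11, #13, #15, #16, #20, #23, #27.
Filling seats in venire order through position 13: #2, #3, #4, #5, #6, #7, #9, #10, #12, #14, #17, #18, #19.
So alternate 1 is #19.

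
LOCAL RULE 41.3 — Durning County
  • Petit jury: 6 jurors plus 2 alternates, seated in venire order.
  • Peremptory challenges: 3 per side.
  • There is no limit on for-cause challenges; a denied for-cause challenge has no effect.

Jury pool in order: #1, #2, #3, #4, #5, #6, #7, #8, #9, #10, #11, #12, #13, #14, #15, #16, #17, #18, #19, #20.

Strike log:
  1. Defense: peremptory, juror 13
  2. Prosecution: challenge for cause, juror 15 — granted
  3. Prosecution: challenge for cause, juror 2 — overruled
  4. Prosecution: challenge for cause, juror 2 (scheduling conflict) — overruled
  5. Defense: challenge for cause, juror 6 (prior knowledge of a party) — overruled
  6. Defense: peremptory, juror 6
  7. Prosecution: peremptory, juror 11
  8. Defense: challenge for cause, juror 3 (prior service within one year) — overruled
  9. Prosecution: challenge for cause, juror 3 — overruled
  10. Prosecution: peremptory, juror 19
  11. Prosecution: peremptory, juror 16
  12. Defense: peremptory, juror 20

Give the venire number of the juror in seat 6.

Removed: #6, #11, #13, #15, #16, #19, #20. (#2, #3 stay — for-cause denied.)
Seating in order: seats 1–6 → #1, #2, #3, #4, #5, #7; alternates → #8, #9.
So seat 6 is #7.

7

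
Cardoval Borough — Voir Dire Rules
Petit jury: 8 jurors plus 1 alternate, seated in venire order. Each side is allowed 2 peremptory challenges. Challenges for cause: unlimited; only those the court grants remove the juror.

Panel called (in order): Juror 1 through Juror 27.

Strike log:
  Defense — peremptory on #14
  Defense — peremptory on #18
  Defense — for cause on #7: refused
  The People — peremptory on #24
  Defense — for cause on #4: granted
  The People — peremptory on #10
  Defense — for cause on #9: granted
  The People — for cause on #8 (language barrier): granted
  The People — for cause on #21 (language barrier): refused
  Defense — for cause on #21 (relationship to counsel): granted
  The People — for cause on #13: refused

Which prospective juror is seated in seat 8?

12

Removed: #4, #8, #9, #10, #14, #18, #21, #24. (#7, #13 stay — for-cause denied.)
Filling seats in venire order through position 8: #1, #2, #3, #5, #6, #7, #11, #12.
So seat 8 is #12.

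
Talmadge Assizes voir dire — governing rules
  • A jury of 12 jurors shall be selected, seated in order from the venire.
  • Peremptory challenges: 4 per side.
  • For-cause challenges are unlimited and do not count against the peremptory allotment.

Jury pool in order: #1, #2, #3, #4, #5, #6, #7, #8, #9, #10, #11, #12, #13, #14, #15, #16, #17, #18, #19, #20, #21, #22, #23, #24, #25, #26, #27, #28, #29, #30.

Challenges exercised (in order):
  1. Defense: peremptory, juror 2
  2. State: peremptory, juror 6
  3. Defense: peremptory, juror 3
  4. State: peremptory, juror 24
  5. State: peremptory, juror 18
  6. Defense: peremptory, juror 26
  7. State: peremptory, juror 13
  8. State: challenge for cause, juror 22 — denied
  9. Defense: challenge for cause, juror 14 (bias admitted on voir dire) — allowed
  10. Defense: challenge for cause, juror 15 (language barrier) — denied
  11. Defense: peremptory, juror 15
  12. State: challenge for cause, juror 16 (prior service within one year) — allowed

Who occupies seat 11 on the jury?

19

Removed: #2, #3, #6, #13, #14, #15, #16, #18, #24, #26. (#22 stays — for-cause denied.)
Filling seats in venire order through position 11: #1, #4, #5, #7, #8, #9, #10, #11, #12, #17, #19.
So seat 11 is #19.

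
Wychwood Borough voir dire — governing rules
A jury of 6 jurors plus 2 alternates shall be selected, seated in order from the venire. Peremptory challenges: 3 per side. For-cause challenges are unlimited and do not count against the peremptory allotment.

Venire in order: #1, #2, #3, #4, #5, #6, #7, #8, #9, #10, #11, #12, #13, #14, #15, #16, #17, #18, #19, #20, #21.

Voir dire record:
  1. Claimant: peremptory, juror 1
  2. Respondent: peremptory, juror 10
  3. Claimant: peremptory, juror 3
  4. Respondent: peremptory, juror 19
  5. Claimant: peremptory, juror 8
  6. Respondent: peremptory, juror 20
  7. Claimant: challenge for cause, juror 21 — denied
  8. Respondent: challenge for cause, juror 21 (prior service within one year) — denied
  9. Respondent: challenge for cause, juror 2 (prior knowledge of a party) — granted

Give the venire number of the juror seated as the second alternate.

13

Removed: #1, #2, #3, #8, #10, #19, #20. (#21 stays — for-cause denied.)
Filling seats in venire order through position 8: #4, #5, #6, #7, #9, #11, #12, #13.
So alternate 2 is #13.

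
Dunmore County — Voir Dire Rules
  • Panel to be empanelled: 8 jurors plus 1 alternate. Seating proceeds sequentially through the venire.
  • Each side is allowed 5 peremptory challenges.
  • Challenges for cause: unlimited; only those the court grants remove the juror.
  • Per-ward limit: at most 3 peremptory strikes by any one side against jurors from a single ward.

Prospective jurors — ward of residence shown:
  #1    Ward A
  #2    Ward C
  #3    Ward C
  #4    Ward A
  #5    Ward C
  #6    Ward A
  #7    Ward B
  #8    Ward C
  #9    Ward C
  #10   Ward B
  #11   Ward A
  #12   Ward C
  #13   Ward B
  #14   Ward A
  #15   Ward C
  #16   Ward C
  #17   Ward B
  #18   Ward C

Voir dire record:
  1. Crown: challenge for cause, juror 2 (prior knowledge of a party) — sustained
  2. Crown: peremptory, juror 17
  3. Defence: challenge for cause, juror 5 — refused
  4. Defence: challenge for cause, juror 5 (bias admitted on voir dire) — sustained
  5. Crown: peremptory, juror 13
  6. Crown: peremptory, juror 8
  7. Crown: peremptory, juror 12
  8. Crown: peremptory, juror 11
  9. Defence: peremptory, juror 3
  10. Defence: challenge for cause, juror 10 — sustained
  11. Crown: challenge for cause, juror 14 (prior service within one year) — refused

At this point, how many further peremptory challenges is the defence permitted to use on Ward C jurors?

Defence peremptories so far: #3 — 1 of 5 used, 4 left overall.
Against Ward C: #3 — 1 used; per-ward cap 3 leaves 2.
Binding limit: min(4, 2) = 2.

2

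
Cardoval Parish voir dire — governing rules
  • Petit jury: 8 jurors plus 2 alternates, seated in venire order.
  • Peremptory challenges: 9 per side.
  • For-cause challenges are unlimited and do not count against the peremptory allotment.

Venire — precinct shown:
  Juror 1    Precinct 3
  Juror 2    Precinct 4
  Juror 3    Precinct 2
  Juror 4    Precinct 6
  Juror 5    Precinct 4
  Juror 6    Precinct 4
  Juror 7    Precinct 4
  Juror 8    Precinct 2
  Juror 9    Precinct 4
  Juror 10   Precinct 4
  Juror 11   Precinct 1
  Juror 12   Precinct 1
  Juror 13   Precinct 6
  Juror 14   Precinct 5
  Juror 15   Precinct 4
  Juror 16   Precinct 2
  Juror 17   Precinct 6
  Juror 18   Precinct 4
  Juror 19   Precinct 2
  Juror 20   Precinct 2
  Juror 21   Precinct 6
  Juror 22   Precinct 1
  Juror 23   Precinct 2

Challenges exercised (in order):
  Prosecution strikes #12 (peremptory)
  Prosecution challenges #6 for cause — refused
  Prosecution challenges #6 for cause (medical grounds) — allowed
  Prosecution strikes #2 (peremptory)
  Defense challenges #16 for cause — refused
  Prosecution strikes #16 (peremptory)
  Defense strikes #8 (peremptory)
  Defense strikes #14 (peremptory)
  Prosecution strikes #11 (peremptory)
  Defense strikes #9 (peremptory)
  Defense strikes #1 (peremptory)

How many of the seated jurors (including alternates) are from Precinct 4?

5

Removed: #1, #2, #6, #8, #9, #11, #12, #14, #16.
Seated (10 incl. alternates): #3, #4, #5, #7, #10, #13, #15, #17, #18, #19.
Of those, in Precinct 4: #5, #7, #10, #15, #18 → 5.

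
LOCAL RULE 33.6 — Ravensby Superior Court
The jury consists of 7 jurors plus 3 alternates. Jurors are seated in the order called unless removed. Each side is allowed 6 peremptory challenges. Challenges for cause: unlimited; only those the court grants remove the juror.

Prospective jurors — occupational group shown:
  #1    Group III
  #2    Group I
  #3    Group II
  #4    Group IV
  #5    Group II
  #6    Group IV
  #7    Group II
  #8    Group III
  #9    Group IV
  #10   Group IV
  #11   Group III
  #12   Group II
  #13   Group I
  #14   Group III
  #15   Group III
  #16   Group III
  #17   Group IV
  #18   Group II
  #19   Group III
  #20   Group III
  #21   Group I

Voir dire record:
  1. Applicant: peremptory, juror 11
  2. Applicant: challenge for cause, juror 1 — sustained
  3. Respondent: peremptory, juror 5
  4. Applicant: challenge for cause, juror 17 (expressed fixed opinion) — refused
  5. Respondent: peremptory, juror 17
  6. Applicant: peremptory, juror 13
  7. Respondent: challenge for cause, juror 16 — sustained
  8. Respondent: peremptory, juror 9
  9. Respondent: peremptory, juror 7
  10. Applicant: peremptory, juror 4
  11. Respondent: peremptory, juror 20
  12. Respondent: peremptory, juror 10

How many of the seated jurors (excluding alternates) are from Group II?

Removed: #1, #4, #5, #7, #9, #10, #11, #13, #16, #17, #20.
Seated jurors 1–7: #2, #3, #6, #8, #12, #14, #15 (alternates #18, #19, #21 not counted).
Of those, in Group II: #3, #12 → 2.

2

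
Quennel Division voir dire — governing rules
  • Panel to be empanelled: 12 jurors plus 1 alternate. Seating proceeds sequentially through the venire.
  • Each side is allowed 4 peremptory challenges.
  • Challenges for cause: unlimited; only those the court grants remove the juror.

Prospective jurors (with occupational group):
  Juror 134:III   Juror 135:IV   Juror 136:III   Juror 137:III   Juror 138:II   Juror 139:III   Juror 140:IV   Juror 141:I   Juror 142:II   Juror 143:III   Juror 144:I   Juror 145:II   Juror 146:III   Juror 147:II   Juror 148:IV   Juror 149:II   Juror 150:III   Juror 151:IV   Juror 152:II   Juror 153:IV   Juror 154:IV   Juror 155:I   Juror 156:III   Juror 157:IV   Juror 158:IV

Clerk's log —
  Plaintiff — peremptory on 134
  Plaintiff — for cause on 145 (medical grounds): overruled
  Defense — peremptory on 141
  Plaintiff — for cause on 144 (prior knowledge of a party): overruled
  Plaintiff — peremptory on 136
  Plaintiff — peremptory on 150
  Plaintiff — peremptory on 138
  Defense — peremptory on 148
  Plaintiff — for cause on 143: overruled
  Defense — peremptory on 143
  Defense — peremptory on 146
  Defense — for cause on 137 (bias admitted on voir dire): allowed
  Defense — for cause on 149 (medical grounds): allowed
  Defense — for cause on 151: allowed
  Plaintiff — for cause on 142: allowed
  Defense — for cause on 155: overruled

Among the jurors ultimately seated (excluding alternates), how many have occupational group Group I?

Removed: #134, #136, #137, #138, #141, #142, #143, #146, #148, #149, #150, #151.
Seated jurors 1–12: #135, #139, #140, #144, #145, #147, #152, #153, #154, #155, #156, #157 (alternates #158 not counted).
Of those, in Group I: #144, #155 → 2.

2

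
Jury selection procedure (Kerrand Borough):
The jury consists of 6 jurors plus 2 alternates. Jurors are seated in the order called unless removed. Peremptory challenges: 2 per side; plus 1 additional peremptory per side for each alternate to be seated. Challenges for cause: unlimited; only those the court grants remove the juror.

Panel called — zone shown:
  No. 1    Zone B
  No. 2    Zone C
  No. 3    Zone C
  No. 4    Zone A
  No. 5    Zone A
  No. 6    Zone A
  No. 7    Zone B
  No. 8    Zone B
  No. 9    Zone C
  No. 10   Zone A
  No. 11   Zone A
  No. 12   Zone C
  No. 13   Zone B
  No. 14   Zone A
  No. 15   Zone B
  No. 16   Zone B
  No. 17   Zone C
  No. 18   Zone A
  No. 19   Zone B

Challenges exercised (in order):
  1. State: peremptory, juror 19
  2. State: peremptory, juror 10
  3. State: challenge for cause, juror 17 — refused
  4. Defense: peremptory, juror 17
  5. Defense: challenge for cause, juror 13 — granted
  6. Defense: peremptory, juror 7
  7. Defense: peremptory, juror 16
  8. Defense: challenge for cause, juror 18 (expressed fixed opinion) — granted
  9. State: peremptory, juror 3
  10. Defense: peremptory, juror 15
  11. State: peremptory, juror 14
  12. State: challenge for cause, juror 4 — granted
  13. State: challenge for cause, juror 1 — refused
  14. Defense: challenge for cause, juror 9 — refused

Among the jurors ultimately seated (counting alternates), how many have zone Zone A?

3

Removed: #3, #4, #7, #10, #13, #14, #15, #16, #17, #18, #19.
Seated (8 incl. alternates): #1, #2, #5, #6, #8, #9, #11, #12.
Of those, in Zone A: #5, #6, #11 → 3.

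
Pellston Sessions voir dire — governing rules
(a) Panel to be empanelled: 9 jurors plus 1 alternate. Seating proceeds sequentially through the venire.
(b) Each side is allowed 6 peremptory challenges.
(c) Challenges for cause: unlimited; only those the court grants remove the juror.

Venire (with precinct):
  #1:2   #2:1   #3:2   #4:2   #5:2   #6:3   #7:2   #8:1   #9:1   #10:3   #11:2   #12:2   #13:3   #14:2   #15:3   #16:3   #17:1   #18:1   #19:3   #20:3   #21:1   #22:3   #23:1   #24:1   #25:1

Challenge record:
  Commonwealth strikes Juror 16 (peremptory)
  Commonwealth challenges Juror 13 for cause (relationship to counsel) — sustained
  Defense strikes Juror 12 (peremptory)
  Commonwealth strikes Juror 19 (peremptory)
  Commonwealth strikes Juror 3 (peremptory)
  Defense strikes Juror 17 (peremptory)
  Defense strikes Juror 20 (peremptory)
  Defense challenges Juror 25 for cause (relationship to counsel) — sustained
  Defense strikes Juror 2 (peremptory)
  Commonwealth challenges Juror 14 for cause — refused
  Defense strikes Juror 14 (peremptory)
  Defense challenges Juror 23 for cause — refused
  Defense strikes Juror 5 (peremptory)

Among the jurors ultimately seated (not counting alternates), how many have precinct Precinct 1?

2

Removed: #2, #3, #5, #12, #13, #14, #16, #17, #19, #20, #25.
Seated jurors 1–9: #1, #4, #6, #7, #8, #9, #10, #11, #15 (alternates #18 not counted).
Of those, in Precinct 1: #8, #9 → 2.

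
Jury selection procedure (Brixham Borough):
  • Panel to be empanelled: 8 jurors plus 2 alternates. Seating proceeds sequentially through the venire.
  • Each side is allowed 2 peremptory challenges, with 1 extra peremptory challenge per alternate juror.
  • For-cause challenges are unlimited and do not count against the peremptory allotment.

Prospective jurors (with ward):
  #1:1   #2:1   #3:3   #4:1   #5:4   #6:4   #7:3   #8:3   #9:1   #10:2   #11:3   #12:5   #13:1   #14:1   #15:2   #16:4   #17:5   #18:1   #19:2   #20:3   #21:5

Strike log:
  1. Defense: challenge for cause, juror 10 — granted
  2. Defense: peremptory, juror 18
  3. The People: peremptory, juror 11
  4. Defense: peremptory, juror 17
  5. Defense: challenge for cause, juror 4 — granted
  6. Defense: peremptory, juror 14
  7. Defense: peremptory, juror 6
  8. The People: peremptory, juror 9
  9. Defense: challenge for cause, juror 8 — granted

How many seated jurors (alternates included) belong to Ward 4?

Removed: #4, #6, #8, #9, #10, #11, #14, #17, #18.
Seated (10 incl. alternates): #1, #2, #3, #5, #7, #12, #13, #15, #16, #19.
Of those, in Ward 4: #5, #16 → 2.

2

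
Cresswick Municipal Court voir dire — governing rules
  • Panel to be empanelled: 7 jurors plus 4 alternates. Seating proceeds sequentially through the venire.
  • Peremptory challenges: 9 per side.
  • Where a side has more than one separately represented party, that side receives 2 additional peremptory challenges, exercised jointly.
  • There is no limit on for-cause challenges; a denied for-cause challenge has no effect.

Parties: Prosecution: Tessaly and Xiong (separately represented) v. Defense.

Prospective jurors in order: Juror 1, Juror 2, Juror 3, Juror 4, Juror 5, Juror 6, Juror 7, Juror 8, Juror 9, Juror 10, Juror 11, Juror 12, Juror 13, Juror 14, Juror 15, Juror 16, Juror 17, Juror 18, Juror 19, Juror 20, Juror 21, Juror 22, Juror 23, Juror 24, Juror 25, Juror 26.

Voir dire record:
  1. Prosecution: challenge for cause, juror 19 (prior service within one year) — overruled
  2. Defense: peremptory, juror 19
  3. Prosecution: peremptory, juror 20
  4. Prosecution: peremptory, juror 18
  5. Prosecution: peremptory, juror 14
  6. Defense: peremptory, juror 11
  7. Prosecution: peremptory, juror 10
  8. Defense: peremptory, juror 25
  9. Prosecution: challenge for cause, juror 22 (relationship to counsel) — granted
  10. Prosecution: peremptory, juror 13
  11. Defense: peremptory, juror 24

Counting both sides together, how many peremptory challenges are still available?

11

Prosecution allotment: 9 base + 2 multi-party = 11. Defense allotment: 9.
Prosecution peremptories used: #20, #18, #14, #10, #13 — 5 (for-cause on #19, #22 don't count).
Defense peremptories used: #19, #11, #25, #24 — 4.
Remaining: (11 − 5) + (9 − 4) = 11.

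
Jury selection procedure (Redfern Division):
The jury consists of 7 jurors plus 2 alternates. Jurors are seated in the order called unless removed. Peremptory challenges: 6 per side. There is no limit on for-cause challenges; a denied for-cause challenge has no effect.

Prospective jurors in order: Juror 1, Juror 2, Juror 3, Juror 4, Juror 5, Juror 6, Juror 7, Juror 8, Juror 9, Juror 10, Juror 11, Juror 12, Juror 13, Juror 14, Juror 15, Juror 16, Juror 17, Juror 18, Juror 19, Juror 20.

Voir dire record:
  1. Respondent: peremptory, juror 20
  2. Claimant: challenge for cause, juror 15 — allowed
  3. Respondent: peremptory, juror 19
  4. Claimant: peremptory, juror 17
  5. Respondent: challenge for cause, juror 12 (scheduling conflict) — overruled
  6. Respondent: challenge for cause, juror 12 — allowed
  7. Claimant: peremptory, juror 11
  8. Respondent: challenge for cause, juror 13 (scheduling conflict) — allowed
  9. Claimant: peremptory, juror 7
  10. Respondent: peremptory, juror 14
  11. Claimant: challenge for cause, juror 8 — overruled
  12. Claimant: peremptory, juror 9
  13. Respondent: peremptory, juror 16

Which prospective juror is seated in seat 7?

8

Removed: #7, #9, #11, #12, #13, #14, #15, #16, #17, #19, #20. (#8 stays — for-cause denied.)
Filling seats in venire order through position 7: #1, #2, #3, #4, #5, #6, #8.
So seat 7 is #8.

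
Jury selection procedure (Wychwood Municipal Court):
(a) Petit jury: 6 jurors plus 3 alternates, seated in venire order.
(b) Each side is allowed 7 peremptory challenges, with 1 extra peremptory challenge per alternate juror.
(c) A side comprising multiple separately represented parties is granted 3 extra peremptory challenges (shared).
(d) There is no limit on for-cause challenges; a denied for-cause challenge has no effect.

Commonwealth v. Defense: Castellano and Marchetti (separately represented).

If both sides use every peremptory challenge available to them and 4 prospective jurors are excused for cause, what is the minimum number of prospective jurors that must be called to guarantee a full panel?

Seats to fill: 6 + 3 alternates = 9.
Peremptories — Commonwealth: 7 + 1×3 = 10; Defense: 7 + 1×3 + 3 = 13; total 23.
For-cause removals: 4.
Minimum venire: 9 + 23 + 4 = 36.

36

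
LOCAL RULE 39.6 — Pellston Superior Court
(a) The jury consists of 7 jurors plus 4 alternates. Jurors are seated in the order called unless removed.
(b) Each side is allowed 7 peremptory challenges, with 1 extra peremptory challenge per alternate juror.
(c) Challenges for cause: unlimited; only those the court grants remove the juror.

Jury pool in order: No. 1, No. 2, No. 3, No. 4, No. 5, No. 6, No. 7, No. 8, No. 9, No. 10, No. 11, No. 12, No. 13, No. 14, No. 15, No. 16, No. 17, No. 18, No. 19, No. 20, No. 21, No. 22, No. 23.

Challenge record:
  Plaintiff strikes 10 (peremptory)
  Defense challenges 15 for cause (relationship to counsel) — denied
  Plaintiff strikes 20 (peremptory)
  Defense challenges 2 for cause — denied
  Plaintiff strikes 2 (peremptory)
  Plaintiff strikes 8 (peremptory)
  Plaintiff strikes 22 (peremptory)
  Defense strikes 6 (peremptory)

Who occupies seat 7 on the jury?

11

Removed: #2, #6, #8, #10, #20, #22. (#15 stays — for-cause denied.)
Seating in order: seats 1–7 → #1, #3, #4, #5, #7, #9, #11; alternates → #12, #13, #14, #15.
So seat 7 is #11.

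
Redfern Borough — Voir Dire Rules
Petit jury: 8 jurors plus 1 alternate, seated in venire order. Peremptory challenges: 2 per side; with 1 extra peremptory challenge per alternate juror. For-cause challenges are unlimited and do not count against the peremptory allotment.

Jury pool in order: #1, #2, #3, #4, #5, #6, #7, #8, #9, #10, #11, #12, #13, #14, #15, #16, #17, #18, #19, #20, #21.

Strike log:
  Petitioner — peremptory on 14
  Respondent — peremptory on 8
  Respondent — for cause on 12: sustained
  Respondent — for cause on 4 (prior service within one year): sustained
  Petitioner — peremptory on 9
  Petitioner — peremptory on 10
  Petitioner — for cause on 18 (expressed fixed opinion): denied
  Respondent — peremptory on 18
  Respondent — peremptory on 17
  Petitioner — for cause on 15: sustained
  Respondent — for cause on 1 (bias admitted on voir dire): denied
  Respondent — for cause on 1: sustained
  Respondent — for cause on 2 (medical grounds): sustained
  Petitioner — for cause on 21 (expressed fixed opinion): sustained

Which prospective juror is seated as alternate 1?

Removed: #1, #2, #4, #8, #9, #10, #12, #14, #15, #17, #18, #21.
Seating in order: seats 1–8 → #3, #5, #6, #7, #11, #13, #16, #19; alternates → #20.
So alternate 1 is #20.

20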